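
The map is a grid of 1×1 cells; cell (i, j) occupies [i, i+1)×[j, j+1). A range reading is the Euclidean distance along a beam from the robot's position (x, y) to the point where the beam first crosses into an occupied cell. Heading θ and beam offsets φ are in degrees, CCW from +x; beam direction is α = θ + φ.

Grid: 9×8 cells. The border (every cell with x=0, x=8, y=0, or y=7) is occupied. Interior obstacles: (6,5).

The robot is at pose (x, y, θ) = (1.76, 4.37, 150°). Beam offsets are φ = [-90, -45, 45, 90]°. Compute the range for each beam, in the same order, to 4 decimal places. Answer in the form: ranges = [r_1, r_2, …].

ranges = [3.0369, 2.7228, 0.7868, 1.5200]

beam 1: φ=-90°, α=60°
  direction (0.5000, 0.8660); cell (1,4); t to first gridline: x 0.4800, y 0.7275 (then +2.0000 / +1.1547)
    (2,4) via x @ 0.4800
    (2,5) via y @ 0.7275
    (2,6) via y @ 1.8822
    (3,6) via x @ 2.4800
    (3,7) via y @ 3.0369  # hit
  → r_1 = 3.0369
beam 2: φ=-45°, α=105°
  direction (-0.2588, 0.9659); cell (1,4); t to first gridline: x 2.9364, y 0.6522 (then +3.8637 / +1.0353)
    (1,5) via y @ 0.6522
    (1,6) via y @ 1.6875
    (1,7) via y @ 2.7228  # hit
  → r_2 = 2.7228
beam 3: φ=45°, α=195°
  direction (-0.9659, -0.2588); cell (1,4); t to first gridline: x 0.7868, y 1.4296 (then +1.0353 / +3.8637)
    (0,4) via x @ 0.7868  # hit
  → r_3 = 0.7868
beam 4: φ=90°, α=240°
  direction (-0.5000, -0.8660); cell (1,4); t to first gridline: x 1.5200, y 0.4272 (then +2.0000 / +1.1547)
    (1,3) via y @ 0.4272
    (0,3) via x @ 1.5200  # hit
  → r_4 = 1.5200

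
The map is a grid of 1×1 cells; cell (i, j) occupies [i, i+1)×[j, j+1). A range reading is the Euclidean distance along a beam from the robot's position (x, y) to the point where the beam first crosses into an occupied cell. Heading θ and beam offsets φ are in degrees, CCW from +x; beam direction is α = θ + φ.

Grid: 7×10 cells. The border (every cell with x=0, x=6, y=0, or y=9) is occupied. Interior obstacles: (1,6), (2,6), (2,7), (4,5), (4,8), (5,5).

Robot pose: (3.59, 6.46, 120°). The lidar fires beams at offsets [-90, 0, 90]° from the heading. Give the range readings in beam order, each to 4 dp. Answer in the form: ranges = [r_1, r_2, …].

ranges = [2.7828, 1.1800, 0.6813]

beam 1: φ=-90°, α=30°
  cosα=0.8660 sinα=0.5000 | (3,6) | tMaxX 0.4734 tMaxY 1.0800 | tΔX 1.1547 tΔY 2.0000
    t=0.4734 [x] (4,6)
    t=1.0800 [y] (4,7)
    t=1.6281 [x] (5,7)
    t=2.7828 [x] (6,7) — stop
  → r_1 = 2.7828
beam 2: φ=0°, α=120°
  cosα=-0.5000 sinα=0.8660 | (3,6) | tMaxX 1.1800 tMaxY 0.6235 | tΔX 2.0000 tΔY 1.1547
    t=0.6235 [y] (3,7)
    t=1.1800 [x] (2,7) — stop
  → r_2 = 1.1800
beam 3: φ=90°, α=210°
  cosα=-0.8660 sinα=-0.5000 | (3,6) | tMaxX 0.6813 tMaxY 0.9200 | tΔX 1.1547 tΔY 2.0000
    t=0.6813 [x] (2,6) — stop
  → r_3 = 0.6813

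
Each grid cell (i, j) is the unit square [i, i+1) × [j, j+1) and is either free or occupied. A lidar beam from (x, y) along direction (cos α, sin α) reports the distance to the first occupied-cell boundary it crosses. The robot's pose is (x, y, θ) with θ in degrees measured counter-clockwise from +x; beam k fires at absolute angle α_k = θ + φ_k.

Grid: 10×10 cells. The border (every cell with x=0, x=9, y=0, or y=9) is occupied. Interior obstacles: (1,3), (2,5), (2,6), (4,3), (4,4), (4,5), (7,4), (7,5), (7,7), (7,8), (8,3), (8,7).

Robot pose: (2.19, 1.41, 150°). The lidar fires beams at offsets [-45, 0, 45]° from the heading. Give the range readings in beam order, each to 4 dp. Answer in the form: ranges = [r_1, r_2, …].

beam 1: φ=-45°, α=105°
  dir = (cos 105°, sin 105°) = (-0.2588, 0.9659); from cell (2,1)
  next x-line at t=0.7341, next y-line at t=0.6108; Δt_x=3.8637, Δt_y=1.0353
    y: enter (2,2) at t=0.6108
    x: enter (1,2) at t=0.7341
    y: enter (1,3) at t=1.6461 ← occupied
  → r_1 = 1.6461
beam 2: φ=0°, α=150°
  dir = (cos 150°, sin 150°) = (-0.8660, 0.5000); from cell (2,1)
  next x-line at t=0.2194, next y-line at t=1.1800; Δt_x=1.1547, Δt_y=2.0000
    x: enter (1,1) at t=0.2194
    y: enter (1,2) at t=1.1800
    x: enter (0,2) at t=1.3741 ← occupied
  → r_2 = 1.3741
beam 3: φ=45°, α=195°
  dir = (cos 195°, sin 195°) = (-0.9659, -0.2588); from cell (2,1)
  next x-line at t=0.1967, next y-line at t=1.5841; Δt_x=1.0353, Δt_y=3.8637
    x: enter (1,1) at t=0.1967
    x: enter (0,1) at t=1.2320 ← occupied
  → r_3 = 1.2320

ranges = [1.6461, 1.3741, 1.2320]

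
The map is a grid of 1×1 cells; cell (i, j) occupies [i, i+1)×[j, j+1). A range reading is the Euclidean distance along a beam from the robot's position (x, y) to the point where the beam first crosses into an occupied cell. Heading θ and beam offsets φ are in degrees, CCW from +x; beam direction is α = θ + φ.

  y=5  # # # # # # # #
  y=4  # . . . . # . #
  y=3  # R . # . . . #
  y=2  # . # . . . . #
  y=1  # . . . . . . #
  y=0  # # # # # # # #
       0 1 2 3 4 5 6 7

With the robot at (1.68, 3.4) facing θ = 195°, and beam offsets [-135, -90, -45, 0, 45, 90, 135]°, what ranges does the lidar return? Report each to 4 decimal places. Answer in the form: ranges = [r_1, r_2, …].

beam 1: φ=-135°, α=60°
  cosα=0.5000 sinα=0.8660 | (1,3) | tMaxX 0.6400 tMaxY 0.6928 | tΔX 2.0000 tΔY 1.1547
    t=0.6400 [x] (2,3)
    t=0.6928 [y] (2,4)
    t=1.8475 [y] (2,5) — stop
  → r_1 = 1.8475
beam 2: φ=-90°, α=105°
  cosα=-0.2588 sinα=0.9659 | (1,3) | tMaxX 2.6273 tMaxY 0.6212 | tΔX 3.8637 tΔY 1.0353
    t=0.6212 [y] (1,4)
    t=1.6564 [y] (1,5) — stop
  → r_2 = 1.6564
beam 3: φ=-45°, α=150°
  cosα=-0.8660 sinα=0.5000 | (1,3) | tMaxX 0.7852 tMaxY 1.2000 | tΔX 1.1547 tΔY 2.0000
    t=0.7852 [x] (0,3) — stop
  → r_3 = 0.7852
beam 4: φ=0°, α=195°
  cosα=-0.9659 sinα=-0.2588 | (1,3) | tMaxX 0.7040 tMaxY 1.5455 | tΔX 1.0353 tΔY 3.8637
    t=0.7040 [x] (0,3) — stop
  → r_4 = 0.7040
beam 5: φ=45°, α=240°
  cosα=-0.5000 sinα=-0.8660 | (1,3) | tMaxX 1.3600 tMaxY 0.4619 | tΔX 2.0000 tΔY 1.1547
    t=0.4619 [y] (1,2)
    t=1.3600 [x] (0,2) — stop
  → r_5 = 1.3600
beam 6: φ=90°, α=285°
  cosα=0.2588 sinα=-0.9659 | (1,3) | tMaxX 1.2364 tMaxY 0.4141 | tΔX 3.8637 tΔY 1.0353
    t=0.4141 [y] (1,2)
    t=1.2364 [x] (2,2) — stop
  → r_6 = 1.2364
beam 7: φ=135°, α=330°
  cosα=0.8660 sinα=-0.5000 | (1,3) | tMaxX 0.3695 tMaxY 0.8000 | tΔX 1.1547 tΔY 2.0000
    t=0.3695 [x] (2,3)
    t=0.8000 [y] (2,2) — stop
  → r_7 = 0.8000

ranges = [1.8475, 1.6564, 0.7852, 0.7040, 1.3600, 1.2364, 0.8000]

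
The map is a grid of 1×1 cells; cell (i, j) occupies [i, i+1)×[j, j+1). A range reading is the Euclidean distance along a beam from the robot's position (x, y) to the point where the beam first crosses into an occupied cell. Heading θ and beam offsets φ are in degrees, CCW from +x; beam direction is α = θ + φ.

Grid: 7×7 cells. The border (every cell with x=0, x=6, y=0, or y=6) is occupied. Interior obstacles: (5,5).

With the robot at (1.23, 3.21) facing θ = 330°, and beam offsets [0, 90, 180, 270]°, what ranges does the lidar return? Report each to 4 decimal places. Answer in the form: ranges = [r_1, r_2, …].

beam 1: φ=0°, α=330°
  d=(0.8660,-0.5000)  start (1,3)  tX=0.8891 tY=0.4200  stride 1/|dx|=1.1547 1/|dy|=2.0000
    cross y-line → (1,2), t=0.4200
    cross x-line → (2,2), t=0.8891
    cross x-line → (3,2), t=2.0438
    cross y-line → (3,1), t=2.4200
    cross x-line → (4,1), t=3.1985
    cross x-line → (5,1), t=4.3532
    cross y-line → (5,0), t=4.4200 (wall)
  → r_1 = 4.4200
beam 2: φ=90°, α=60°
  d=(0.5000,0.8660)  start (1,3)  tX=1.5400 tY=0.9122  stride 1/|dx|=2.0000 1/|dy|=1.1547
    cross y-line → (1,4), t=0.9122
    cross x-line → (2,4), t=1.5400
    cross y-line → (2,5), t=2.0669
    cross y-line → (2,6), t=3.2216 (wall)
  → r_2 = 3.2216
beam 3: φ=180°, α=150°
  d=(-0.8660,0.5000)  start (1,3)  tX=0.2656 tY=1.5800  stride 1/|dx|=1.1547 1/|dy|=2.0000
    cross x-line → (0,3), t=0.2656 (wall)
  → r_3 = 0.2656
beam 4: φ=270°, α=240°
  d=(-0.5000,-0.8660)  start (1,3)  tX=0.4600 tY=0.2425  stride 1/|dx|=2.0000 1/|dy|=1.1547
    cross y-line → (1,2), t=0.2425
    cross x-line → (0,2), t=0.4600 (wall)
  → r_4 = 0.4600

ranges = [4.4200, 3.2216, 0.2656, 0.4600]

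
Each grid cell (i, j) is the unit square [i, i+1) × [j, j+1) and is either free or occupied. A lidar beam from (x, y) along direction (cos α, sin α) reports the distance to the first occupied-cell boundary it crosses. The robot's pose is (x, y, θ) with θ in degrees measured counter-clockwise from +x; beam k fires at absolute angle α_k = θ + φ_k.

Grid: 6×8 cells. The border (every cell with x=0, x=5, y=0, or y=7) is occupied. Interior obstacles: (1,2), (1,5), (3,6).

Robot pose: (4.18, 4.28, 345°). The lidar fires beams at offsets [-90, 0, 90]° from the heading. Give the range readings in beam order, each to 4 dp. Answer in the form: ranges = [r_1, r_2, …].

beam 1: φ=-90°, α=255°
  cosα=-0.2588 sinα=-0.9659 | (4,4) | tMaxX 0.6955 tMaxY 0.2899 | tΔX 3.8637 tΔY 1.0353
    t=0.2899 [y] (4,3)
    t=0.6955 [x] (3,3)
    t=1.3252 [y] (3,2)
    t=2.3604 [y] (3,1)
    t=3.3957 [y] (3,0) — stop
  → r_1 = 3.3957
beam 2: φ=0°, α=345°
  cosα=0.9659 sinα=-0.2588 | (4,4) | tMaxX 0.8489 tMaxY 1.0818 | tΔX 1.0353 tΔY 3.8637
    t=0.8489 [x] (5,4) — stop
  → r_2 = 0.8489
beam 3: φ=90°, α=75°
  cosα=0.2588 sinα=0.9659 | (4,4) | tMaxX 3.1682 tMaxY 0.7454 | tΔX 3.8637 tΔY 1.0353
    t=0.7454 [y] (4,5)
    t=1.7807 [y] (4,6)
    t=2.8160 [y] (4,7) — stop
  → r_3 = 2.8160

ranges = [3.3957, 0.8489, 2.8160]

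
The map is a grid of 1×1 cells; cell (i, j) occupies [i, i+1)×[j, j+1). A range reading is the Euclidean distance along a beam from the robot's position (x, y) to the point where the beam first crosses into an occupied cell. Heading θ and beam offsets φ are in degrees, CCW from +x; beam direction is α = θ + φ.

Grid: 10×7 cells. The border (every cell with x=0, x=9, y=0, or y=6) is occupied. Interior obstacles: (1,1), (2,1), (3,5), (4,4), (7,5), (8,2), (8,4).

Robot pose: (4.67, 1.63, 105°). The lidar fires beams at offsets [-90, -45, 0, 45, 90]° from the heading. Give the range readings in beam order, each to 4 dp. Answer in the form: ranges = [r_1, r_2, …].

beam 1: φ=-90°, α=15°
  d=(0.9659,0.2588)  start (4,1)  tX=0.3416 tY=1.4296  stride 1/|dx|=1.0353 1/|dy|=3.8637
    cross x-line → (5,1), t=0.3416
    cross x-line → (6,1), t=1.3769
    cross y-line → (6,2), t=1.4296
    cross x-line → (7,2), t=2.4122
    cross x-line → (8,2), t=3.4475 (wall)
  → r_1 = 3.4475
beam 2: φ=-45°, α=60°
  d=(0.5000,0.8660)  start (4,1)  tX=0.6600 tY=0.4272  stride 1/|dx|=2.0000 1/|dy|=1.1547
    cross y-line → (4,2), t=0.4272
    cross x-line → (5,2), t=0.6600
    cross y-line → (5,3), t=1.5819
    cross x-line → (6,3), t=2.6600
    cross y-line → (6,4), t=2.7366
    cross y-line → (6,5), t=3.8913
    cross x-line → (7,5), t=4.6600 (wall)
  → r_2 = 4.6600
beam 3: φ=0°, α=105°
  d=(-0.2588,0.9659)  start (4,1)  tX=2.5887 tY=0.3831  stride 1/|dx|=3.8637 1/|dy|=1.0353
    cross y-line → (4,2), t=0.3831
    cross y-line → (4,3), t=1.4183
    cross y-line → (4,4), t=2.4536 (wall)
  → r_3 = 2.4536
beam 4: φ=45°, α=150°
  d=(-0.8660,0.5000)  start (4,1)  tX=0.7736 tY=0.7400  stride 1/|dx|=1.1547 1/|dy|=2.0000
    cross y-line → (4,2), t=0.7400
    cross x-line → (3,2), t=0.7736
    cross x-line → (2,2), t=1.9283
    cross y-line → (2,3), t=2.7400
    cross x-line → (1,3), t=3.0831
    cross x-line → (0,3), t=4.2378 (wall)
  → r_4 = 4.2378
beam 5: φ=90°, α=195°
  d=(-0.9659,-0.2588)  start (4,1)  tX=0.6936 tY=2.4341  stride 1/|dx|=1.0353 1/|dy|=3.8637
    cross x-line → (3,1), t=0.6936
    cross x-line → (2,1), t=1.7289 (wall)
  → r_5 = 1.7289

ranges = [3.4475, 4.6600, 2.4536, 4.2378, 1.7289]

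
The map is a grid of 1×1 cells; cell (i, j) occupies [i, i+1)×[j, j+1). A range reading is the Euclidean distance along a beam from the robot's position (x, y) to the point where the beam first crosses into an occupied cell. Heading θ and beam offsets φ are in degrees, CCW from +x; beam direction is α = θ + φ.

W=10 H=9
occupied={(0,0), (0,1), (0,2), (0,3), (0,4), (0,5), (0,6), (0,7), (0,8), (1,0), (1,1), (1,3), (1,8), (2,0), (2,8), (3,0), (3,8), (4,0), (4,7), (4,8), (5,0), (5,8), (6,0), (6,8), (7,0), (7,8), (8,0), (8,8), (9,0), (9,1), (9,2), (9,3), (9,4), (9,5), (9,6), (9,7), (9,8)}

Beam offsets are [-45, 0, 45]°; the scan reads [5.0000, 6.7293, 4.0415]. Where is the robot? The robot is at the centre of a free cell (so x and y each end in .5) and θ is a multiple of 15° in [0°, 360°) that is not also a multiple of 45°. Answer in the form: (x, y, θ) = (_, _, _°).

Enumerate (i+0.5, j+0.5, θ) over the 53 free cells and 16 admissible headings. For each, cast all 3 beams and compare to the given ranges.
  (1.5, 6.5, 120°): beam 1 = 1.5529 ≠ 5.0000 ✗
  (5.5, 1.5, 330°): beam 1 = 0.5176 ≠ 5.0000 ✗
  (4.5, 5.5, 285°): beam 2 = 4.6587 ≠ 6.7293 ✗
  (5.5, 7.5, 120°): beam 1 = 0.5176 ≠ 5.0000 ✗
  …
  (2.5, 3.5, 15°): r_1=5.0000, r_2=6.7293, r_3=4.0415 — all match ✓
Only this pose fits every beam.

(x, y, θ) = (2.5, 3.5, 15°)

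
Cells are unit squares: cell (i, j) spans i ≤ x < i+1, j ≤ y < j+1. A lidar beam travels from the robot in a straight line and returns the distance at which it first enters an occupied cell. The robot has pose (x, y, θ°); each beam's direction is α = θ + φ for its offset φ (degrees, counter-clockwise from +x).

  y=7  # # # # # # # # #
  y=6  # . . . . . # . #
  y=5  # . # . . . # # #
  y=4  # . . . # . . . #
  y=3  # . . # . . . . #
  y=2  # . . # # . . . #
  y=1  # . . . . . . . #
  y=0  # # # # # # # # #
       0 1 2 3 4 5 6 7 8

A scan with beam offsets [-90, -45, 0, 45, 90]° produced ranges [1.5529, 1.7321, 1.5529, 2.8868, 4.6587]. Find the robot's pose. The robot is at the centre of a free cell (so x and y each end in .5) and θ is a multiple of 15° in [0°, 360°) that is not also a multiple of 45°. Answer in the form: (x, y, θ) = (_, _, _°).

(x, y, θ) = (6.5, 2.5, 15°)

The pose lattice has 34·16 = 544 candidates. Test each by forward raycasting.
  (3.5, 5.5, 330°): beam 1 = 5.0000 ≠ 1.5529 ✗
  (6.5, 4.5, 15°): beam 1 = 3.6235 ≠ 1.5529 ✗
  (5.5, 5.5, 285°): beam 1 = 4.6587 ≠ 1.5529 ✗
  …
  (6.5, 2.5, 15°): r_1=1.5529, r_2=1.7321, r_3=1.5529, r_4=2.8868, r_5=4.6587 — all match ✓
Unique over the lattice → pose = (6.5, 2.5, 15°).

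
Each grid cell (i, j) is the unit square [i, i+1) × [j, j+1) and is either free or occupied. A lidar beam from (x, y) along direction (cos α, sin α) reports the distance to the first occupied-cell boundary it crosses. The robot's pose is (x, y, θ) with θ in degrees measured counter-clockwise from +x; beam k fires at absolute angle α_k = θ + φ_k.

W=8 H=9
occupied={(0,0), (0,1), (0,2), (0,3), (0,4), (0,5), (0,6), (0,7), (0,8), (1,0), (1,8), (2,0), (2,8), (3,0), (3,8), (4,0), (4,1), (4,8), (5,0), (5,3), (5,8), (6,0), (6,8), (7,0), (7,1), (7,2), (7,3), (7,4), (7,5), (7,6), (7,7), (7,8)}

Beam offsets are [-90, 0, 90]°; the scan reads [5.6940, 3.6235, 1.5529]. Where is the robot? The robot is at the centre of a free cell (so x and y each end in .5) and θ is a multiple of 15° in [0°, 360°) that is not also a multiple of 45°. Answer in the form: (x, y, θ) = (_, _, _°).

Enumerate (i+0.5, j+0.5, θ) over the 40 free cells and 16 admissible headings. For each, cast all 3 beams and compare to the given ranges.
  (2.5, 1.5, 15°): beam 1 = 0.5176 ≠ 5.6940 ✗
  (4.5, 6.5, 300°): beam 1 = 4.0415 ≠ 5.6940 ✗
  (3.5, 6.5, 255°): beam 1 = 2.5882 ≠ 5.6940 ✗
  (1.5, 5.5, 15°): beam 1 = 4.6587 ≠ 5.6940 ✗
  …
  (3.5, 6.5, 345°): r_1=5.6940, r_2=3.6235, r_3=1.5529 — all match ✓
No second candidate reproduces the full scan.

(x, y, θ) = (3.5, 6.5, 345°)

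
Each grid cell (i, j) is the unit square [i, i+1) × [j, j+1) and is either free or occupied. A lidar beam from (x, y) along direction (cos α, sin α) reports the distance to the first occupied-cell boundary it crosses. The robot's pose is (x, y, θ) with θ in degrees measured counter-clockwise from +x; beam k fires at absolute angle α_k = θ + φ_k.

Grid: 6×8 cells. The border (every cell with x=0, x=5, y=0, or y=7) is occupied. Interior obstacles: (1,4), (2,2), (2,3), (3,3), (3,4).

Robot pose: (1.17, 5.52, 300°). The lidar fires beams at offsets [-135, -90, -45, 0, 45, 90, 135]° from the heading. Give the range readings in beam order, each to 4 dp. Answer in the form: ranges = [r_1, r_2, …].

beam 1: φ=-135°, α=165°
  direction (-0.9659, 0.2588); cell (1,5); t to first gridline: x 0.1760, y 1.8546 (then +1.0353 / +3.8637)
    (0,5) via x @ 0.1760  # hit
  → r_1 = 0.1760
beam 2: φ=-90°, α=210°
  direction (-0.8660, -0.5000); cell (1,5); t to first gridline: x 0.1963, y 1.0400 (then +1.1547 / +2.0000)
    (0,5) via x @ 0.1963  # hit
  → r_2 = 0.1963
beam 3: φ=-45°, α=255°
  direction (-0.2588, -0.9659); cell (1,5); t to first gridline: x 0.6568, y 0.5383 (then +3.8637 / +1.0353)
    (1,4) via y @ 0.5383  # hit
  → r_3 = 0.5383
beam 4: φ=0°, α=300°
  direction (0.5000, -0.8660); cell (1,5); t to first gridline: x 1.6600, y 0.6004 (then +2.0000 / +1.1547)
    (1,4) via y @ 0.6004  # hit
  → r_4 = 0.6004
beam 5: φ=45°, α=345°
  direction (0.9659, -0.2588); cell (1,5); t to first gridline: x 0.8593, y 2.0091 (then +1.0353 / +3.8637)
    (2,5) via x @ 0.8593
    (3,5) via x @ 1.8946
    (3,4) via y @ 2.0091  # hit
  → r_5 = 2.0091
beam 6: φ=90°, α=30°
  direction (0.8660, 0.5000); cell (1,5); t to first gridline: x 0.9584, y 0.9600 (then +1.1547 / +2.0000)
    (2,5) via x @ 0.9584
    (2,6) via y @ 0.9600
    (3,6) via x @ 2.1131
    (3,7) via y @ 2.9600  # hit
  → r_6 = 2.9600
beam 7: φ=135°, α=75°
  direction (0.2588, 0.9659); cell (1,5); t to first gridline: x 3.2069, y 0.4969 (then +3.8637 / +1.0353)
    (1,6) via y @ 0.4969
    (1,7) via y @ 1.5322  # hit
  → r_7 = 1.5322

ranges = [0.1760, 0.1963, 0.5383, 0.6004, 2.0091, 2.9600, 1.5322]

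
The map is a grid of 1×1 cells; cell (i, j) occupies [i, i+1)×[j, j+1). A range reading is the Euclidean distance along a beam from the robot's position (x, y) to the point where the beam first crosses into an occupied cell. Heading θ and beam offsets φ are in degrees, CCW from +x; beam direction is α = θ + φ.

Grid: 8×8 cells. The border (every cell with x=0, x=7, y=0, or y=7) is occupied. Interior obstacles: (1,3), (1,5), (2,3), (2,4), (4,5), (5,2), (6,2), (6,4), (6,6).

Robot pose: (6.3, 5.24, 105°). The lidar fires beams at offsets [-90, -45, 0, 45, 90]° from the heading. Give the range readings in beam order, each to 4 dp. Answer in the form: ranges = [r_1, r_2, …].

beam 1: φ=-90°, α=15°
  direction (0.9659, 0.2588); cell (6,5); t to first gridline: x 0.7247, y 2.9364 (then +1.0353 / +3.8637)
    (7,5) via x @ 0.7247  # hit
  → r_1 = 0.7247
beam 2: φ=-45°, α=60°
  direction (0.5000, 0.8660); cell (6,5); t to first gridline: x 1.4000, y 0.8776 (then +2.0000 / +1.1547)
    (6,6) via y @ 0.8776  # hit
  → r_2 = 0.8776
beam 3: φ=0°, α=105°
  direction (-0.2588, 0.9659); cell (6,5); t to first gridline: x 1.1591, y 0.7868 (then +3.8637 / +1.0353)
    (6,6) via y @ 0.7868  # hit
  → r_3 = 0.7868
beam 4: φ=45°, α=150°
  direction (-0.8660, 0.5000); cell (6,5); t to first gridline: x 0.3464, y 1.5200 (then +1.1547 / +2.0000)
    (5,5) via x @ 0.3464
    (4,5) via x @ 1.5011  # hit
  → r_4 = 1.5011
beam 5: φ=90°, α=195°
  direction (-0.9659, -0.2588); cell (6,5); t to first gridline: x 0.3106, y 0.9273 (then +1.0353 / +3.8637)
    (5,5) via x @ 0.3106
    (5,4) via y @ 0.9273
    (4,4) via x @ 1.3459
    (3,4) via x @ 2.3811
    (2,4) via x @ 3.4164  # hit
  → r_5 = 3.4164

ranges = [0.7247, 0.8776, 0.7868, 1.5011, 3.4164]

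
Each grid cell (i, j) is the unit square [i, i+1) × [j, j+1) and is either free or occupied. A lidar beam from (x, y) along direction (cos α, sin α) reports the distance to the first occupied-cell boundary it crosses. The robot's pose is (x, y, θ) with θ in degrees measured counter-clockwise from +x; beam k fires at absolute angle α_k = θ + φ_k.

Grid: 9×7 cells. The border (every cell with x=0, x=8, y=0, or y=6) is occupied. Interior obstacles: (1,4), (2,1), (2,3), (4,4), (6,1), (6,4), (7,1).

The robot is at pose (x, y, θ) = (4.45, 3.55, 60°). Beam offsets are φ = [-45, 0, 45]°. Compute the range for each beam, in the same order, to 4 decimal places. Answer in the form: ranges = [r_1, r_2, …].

ranges = [1.7387, 0.5196, 0.4659]

beam 1: φ=-45°, α=15°
  direction (0.9659, 0.2588); cell (4,3); t to first gridline: x 0.5694, y 1.7387 (then +1.0353 / +3.8637)
    (5,3) via x @ 0.5694
    (6,3) via x @ 1.6047
    (6,4) via y @ 1.7387  # hit
  → r_1 = 1.7387
beam 2: φ=0°, α=60°
  direction (0.5000, 0.8660); cell (4,3); t to first gridline: x 1.1000, y 0.5196 (then +2.0000 / +1.1547)
    (4,4) via y @ 0.5196  # hit
  → r_2 = 0.5196
beam 3: φ=45°, α=105°
  direction (-0.2588, 0.9659); cell (4,3); t to first gridline: x 1.7387, y 0.4659 (then +3.8637 / +1.0353)
    (4,4) via y @ 0.4659  # hit
  → r_3 = 0.4659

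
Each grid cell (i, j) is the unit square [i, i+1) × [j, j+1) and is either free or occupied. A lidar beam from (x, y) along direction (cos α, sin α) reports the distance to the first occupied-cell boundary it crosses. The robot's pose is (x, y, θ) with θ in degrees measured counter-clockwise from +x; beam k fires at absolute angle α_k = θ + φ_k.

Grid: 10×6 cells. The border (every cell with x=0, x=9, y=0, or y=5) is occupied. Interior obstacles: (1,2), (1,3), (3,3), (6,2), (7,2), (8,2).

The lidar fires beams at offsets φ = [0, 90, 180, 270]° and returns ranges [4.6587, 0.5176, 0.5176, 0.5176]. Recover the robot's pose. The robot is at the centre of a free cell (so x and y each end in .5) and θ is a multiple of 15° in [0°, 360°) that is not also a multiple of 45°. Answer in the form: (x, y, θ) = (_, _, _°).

(x, y, θ) = (1.5, 1.5, 15°)

Candidates: 26 free-cell centres × 16 headings = 416 poses. Raycast each; keep the one whose scan matches to 4 dp.
  (6.5, 1.5, 285°): beam 1 = 0.5176 ≠ 4.6587 ✗
  (7.5, 1.5, 255°): beam 1 = 0.5176 ≠ 4.6587 ✗
  (8.5, 1.5, 165°): beam 1 = 1.9319 ≠ 4.6587 ✗
  …
  (1.5, 1.5, 15°): r_1=4.6587, r_2=0.5176, r_3=0.5176, r_4=0.5176 — all match ✓
No second candidate reproduces the full scan.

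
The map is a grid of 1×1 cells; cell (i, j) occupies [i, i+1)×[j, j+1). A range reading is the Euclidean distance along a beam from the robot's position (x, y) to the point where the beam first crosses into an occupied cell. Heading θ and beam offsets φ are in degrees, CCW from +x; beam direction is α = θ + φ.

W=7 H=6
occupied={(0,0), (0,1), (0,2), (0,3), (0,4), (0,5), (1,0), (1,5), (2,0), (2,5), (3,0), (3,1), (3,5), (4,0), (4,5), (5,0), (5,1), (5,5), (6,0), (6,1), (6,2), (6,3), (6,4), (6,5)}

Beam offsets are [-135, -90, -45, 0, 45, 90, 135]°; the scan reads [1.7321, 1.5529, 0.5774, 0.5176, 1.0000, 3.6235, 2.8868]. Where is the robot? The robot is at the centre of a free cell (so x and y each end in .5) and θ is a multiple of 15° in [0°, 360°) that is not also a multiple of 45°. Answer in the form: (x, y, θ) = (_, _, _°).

The pose lattice has 18·16 = 288 candidates. Test each by forward raycasting.
  (3.5, 3.5, 195°): beam 3 = 2.8868 ≠ 0.5774 ✗
  (4.5, 1.5, 285°): beam 1 = 0.5774 ≠ 1.7321 ✗
  (5.5, 4.5, 120°): beam 1 = 0.5176 ≠ 1.7321 ✗
  (3.5, 3.5, 285°): beam 1 = 2.8868 ≠ 1.7321 ✗
  …
  (4.5, 4.5, 105°): r_1=1.7321, r_2=1.5529, r_3=0.5774, r_4=0.5176, r_5=1.0000, r_6=3.6235, r_7=2.8868 — all match ✓
No second candidate reproduces the full scan.

(x, y, θ) = (4.5, 4.5, 105°)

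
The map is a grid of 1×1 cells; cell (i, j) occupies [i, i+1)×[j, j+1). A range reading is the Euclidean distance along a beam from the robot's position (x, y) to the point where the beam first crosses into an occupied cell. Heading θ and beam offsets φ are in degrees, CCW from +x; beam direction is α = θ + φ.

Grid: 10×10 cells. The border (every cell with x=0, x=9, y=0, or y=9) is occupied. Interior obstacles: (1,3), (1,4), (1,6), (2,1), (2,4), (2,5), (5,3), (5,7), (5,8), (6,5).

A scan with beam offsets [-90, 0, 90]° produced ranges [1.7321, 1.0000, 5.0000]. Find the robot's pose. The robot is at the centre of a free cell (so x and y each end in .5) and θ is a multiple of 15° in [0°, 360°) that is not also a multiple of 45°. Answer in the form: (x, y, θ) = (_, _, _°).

Enumerate (i+0.5, j+0.5, θ) over the 54 free cells and 16 admissible headings. For each, cast all 3 beams and compare to the given ranges.
  (6.5, 6.5, 60°): beam 1 = 2.8868 ≠ 1.7321 ✗
  (5.5, 5.5, 165°): beam 1 = 1.5529 ≠ 1.7321 ✗
  (3.5, 7.5, 15°): beam 1 = 6.7293 ≠ 1.7321 ✗
  (6.5, 4.5, 285°): beam 1 = 4.6587 ≠ 1.7321 ✗
  …
  (2.5, 7.5, 210°): r_1=1.7321, r_2=1.0000, r_3=5.0000 — all match ✓
No second candidate reproduces the full scan.

(x, y, θ) = (2.5, 7.5, 210°)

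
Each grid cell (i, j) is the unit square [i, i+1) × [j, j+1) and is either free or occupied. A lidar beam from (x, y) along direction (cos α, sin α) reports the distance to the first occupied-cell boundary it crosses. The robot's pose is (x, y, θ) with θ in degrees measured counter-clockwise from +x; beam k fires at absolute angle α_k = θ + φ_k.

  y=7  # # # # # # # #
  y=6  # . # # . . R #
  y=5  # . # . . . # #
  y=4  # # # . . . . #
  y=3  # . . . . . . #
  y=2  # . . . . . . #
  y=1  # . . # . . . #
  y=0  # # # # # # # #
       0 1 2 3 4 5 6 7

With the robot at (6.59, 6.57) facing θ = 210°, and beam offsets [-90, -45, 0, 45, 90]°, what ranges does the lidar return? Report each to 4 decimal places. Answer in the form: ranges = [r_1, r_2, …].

beam 1: φ=-90°, α=120°
  d=(-0.5000,0.8660)  start (6,6)  tX=1.1800 tY=0.4965  stride 1/|dx|=2.0000 1/|dy|=1.1547
    cross y-line → (6,7), t=0.4965 (wall)
  → r_1 = 0.4965
beam 2: φ=-45°, α=165°
  d=(-0.9659,0.2588)  start (6,6)  tX=0.6108 tY=1.6614  stride 1/|dx|=1.0353 1/|dy|=3.8637
    cross x-line → (5,6), t=0.6108
    cross x-line → (4,6), t=1.6461
    cross y-line → (4,7), t=1.6614 (wall)
  → r_2 = 1.6614
beam 3: φ=0°, α=210°
  d=(-0.8660,-0.5000)  start (6,6)  tX=0.6813 tY=1.1400  stride 1/|dx|=1.1547 1/|dy|=2.0000
    cross x-line → (5,6), t=0.6813
    cross y-line → (5,5), t=1.1400
    cross x-line → (4,5), t=1.8360
    cross x-line → (3,5), t=2.9907
    cross y-line → (3,4), t=3.1400
    cross x-line → (2,4), t=4.1454 (wall)
  → r_3 = 4.1454
beam 4: φ=45°, α=255°
  d=(-0.2588,-0.9659)  start (6,6)  tX=2.2796 tY=0.5901  stride 1/|dx|=3.8637 1/|dy|=1.0353
    cross y-line → (6,5), t=0.5901 (wall)
  → r_4 = 0.5901
beam 5: φ=90°, α=300°
  d=(0.5000,-0.8660)  start (6,6)  tX=0.8200 tY=0.6582  stride 1/|dx|=2.0000 1/|dy|=1.1547
    cross y-line → (6,5), t=0.6582 (wall)
  → r_5 = 0.6582

ranges = [0.4965, 1.6614, 4.1454, 0.5901, 0.6582]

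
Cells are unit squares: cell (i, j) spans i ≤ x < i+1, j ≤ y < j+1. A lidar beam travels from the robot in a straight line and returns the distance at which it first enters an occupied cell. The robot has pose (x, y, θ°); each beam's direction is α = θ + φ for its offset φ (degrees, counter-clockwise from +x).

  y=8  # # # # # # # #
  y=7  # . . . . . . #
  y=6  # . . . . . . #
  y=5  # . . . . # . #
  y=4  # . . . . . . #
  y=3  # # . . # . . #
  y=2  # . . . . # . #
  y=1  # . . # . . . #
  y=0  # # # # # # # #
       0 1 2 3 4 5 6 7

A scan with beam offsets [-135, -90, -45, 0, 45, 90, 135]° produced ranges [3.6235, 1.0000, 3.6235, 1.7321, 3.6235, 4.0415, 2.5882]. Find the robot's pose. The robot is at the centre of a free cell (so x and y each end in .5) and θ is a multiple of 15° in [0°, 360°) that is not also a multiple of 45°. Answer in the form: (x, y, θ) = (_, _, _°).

(x, y, θ) = (3.5, 4.5, 30°)

The pose lattice has 37·16 = 592 candidates. Test each by forward raycasting.
  (2.5, 7.5, 120°): beam 1 = 4.6587 ≠ 3.6235 ✗
  (1.5, 2.5, 30°): beam 1 = 1.5529 ≠ 3.6235 ✗
  (1.5, 5.5, 75°): beam 1 = 4.0415 ≠ 3.6235 ✗
  …
  (3.5, 4.5, 30°): r_1=3.6235, r_2=1.0000, r_3=3.6235, r_4=1.7321, r_5=3.6235, r_6=4.0415, r_7=2.5882 — all match ✓
No second candidate reproduces the full scan.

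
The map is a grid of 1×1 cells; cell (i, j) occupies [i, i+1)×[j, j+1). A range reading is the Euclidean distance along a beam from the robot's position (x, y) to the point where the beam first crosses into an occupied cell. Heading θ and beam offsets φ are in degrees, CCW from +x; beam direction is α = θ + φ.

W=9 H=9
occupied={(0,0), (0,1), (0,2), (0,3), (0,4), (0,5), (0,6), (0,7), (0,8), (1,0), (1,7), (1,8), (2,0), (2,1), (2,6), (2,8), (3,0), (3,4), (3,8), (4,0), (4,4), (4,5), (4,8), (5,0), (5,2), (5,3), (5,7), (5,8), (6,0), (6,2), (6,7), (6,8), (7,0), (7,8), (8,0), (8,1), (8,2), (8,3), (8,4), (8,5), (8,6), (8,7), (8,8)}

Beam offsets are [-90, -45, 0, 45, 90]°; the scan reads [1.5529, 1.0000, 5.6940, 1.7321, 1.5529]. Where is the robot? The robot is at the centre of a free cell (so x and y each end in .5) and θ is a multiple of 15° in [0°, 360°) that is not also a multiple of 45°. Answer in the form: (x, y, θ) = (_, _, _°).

(x, y, θ) = (3.5, 7.5, 255°)

Candidates: 38 free-cell centres × 16 headings = 608 poses. Raycast each; keep the one whose scan matches to 4 dp.
  (3.5, 6.5, 300°): beam 1 = 0.5774 ≠ 1.5529 ✗
  (6.5, 1.5, 210°): beam 1 = 0.5774 ≠ 1.5529 ✗
  (2.5, 3.5, 75°): beam 1 = 2.5882 ≠ 1.5529 ✗
  …
  (3.5, 7.5, 255°): r_1=1.5529, r_2=1.0000, r_3=5.6940, r_4=1.7321, r_5=1.5529 — all match ✓
Unique over the lattice → pose = (3.5, 7.5, 255°).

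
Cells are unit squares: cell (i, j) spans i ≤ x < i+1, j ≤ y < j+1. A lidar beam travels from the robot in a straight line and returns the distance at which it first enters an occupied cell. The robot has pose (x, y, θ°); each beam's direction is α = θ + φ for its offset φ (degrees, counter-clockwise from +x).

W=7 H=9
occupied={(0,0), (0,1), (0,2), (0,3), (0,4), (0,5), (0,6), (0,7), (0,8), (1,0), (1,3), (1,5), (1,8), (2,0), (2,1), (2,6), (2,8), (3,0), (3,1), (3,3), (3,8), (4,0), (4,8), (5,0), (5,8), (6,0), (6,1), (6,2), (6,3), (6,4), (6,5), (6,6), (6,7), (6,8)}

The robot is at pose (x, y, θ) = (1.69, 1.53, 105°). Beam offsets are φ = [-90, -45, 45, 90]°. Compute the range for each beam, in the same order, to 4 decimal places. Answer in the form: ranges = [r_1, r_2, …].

beam 1: φ=-90°, α=15°
  d=(0.9659,0.2588)  start (1,1)  tX=0.3209 tY=1.8159  stride 1/|dx|=1.0353 1/|dy|=3.8637
    cross x-line → (2,1), t=0.3209 (wall)
  → r_1 = 0.3209
beam 2: φ=-45°, α=60°
  d=(0.5000,0.8660)  start (1,1)  tX=0.6200 tY=0.5427  stride 1/|dx|=2.0000 1/|dy|=1.1547
    cross y-line → (1,2), t=0.5427
    cross x-line → (2,2), t=0.6200
    cross y-line → (2,3), t=1.6974
    cross x-line → (3,3), t=2.6200 (wall)
  → r_2 = 2.6200
beam 3: φ=45°, α=150°
  d=(-0.8660,0.5000)  start (1,1)  tX=0.7967 tY=0.9400  stride 1/|dx|=1.1547 1/|dy|=2.0000
    cross x-line → (0,1), t=0.7967 (wall)
  → r_3 = 0.7967
beam 4: φ=90°, α=195°
  d=(-0.9659,-0.2588)  start (1,1)  tX=0.7143 tY=2.0478  stride 1/|dx|=1.0353 1/|dy|=3.8637
    cross x-line → (0,1), t=0.7143 (wall)
  → r_4 = 0.7143

ranges = [0.3209, 2.6200, 0.7967, 0.7143]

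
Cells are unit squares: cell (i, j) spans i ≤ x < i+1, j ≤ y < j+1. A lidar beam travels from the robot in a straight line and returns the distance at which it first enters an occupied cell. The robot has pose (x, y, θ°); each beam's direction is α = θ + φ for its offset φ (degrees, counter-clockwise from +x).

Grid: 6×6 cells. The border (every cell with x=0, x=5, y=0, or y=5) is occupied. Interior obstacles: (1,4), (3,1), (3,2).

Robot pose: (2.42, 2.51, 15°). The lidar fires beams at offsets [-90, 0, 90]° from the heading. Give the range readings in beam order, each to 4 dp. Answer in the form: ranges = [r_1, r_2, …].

ranges = [1.5633, 0.6005, 1.6228]

beam 1: φ=-90°, α=285°
  dir = (cos 285°, sin 285°) = (0.2588, -0.9659); from cell (2,2)
  next x-line at t=2.2409, next y-line at t=0.5280; Δt_x=3.8637, Δt_y=1.0353
    y: enter (2,1) at t=0.5280
    y: enter (2,0) at t=1.5633 ← occupied
  → r_1 = 1.5633
beam 2: φ=0°, α=15°
  dir = (cos 15°, sin 15°) = (0.9659, 0.2588); from cell (2,2)
  next x-line at t=0.6005, next y-line at t=1.8932; Δt_x=1.0353, Δt_y=3.8637
    x: enter (3,2) at t=0.6005 ← occupied
  → r_2 = 0.6005
beam 3: φ=90°, α=105°
  dir = (cos 105°, sin 105°) = (-0.2588, 0.9659); from cell (2,2)
  next x-line at t=1.6228, next y-line at t=0.5073; Δt_x=3.8637, Δt_y=1.0353
    y: enter (2,3) at t=0.5073
    y: enter (2,4) at t=1.5426
    x: enter (1,4) at t=1.6228 ← occupied
  → r_3 = 1.6228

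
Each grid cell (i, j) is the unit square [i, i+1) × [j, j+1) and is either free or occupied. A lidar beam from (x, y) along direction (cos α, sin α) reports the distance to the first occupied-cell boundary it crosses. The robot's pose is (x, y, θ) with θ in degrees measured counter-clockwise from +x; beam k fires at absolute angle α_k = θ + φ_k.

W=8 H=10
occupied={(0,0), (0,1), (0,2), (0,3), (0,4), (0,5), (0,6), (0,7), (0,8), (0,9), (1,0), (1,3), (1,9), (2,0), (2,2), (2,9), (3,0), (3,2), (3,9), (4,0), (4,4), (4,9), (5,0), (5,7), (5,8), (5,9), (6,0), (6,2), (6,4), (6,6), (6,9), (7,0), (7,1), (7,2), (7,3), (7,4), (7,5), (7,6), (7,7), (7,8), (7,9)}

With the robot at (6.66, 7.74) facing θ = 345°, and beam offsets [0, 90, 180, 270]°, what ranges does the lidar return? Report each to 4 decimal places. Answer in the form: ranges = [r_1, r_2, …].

beam 1: φ=0°, α=345°
  cosα=0.9659 sinα=-0.2588 | (6,7) | tMaxX 0.3520 tMaxY 2.8591 | tΔX 1.0353 tΔY 3.8637
    t=0.3520 [x] (7,7) — stop
  → r_1 = 0.3520
beam 2: φ=90°, α=75°
  cosα=0.2588 sinα=0.9659 | (6,7) | tMaxX 1.3137 tMaxY 0.2692 | tΔX 3.8637 tΔY 1.0353
    t=0.2692 [y] (6,8)
    t=1.3044 [y] (6,9) — stop
  → r_2 = 1.3044
beam 3: φ=180°, α=165°
  cosα=-0.9659 sinα=0.2588 | (6,7) | tMaxX 0.6833 tMaxY 1.0046 | tΔX 1.0353 tΔY 3.8637
    t=0.6833 [x] (5,7) — stop
  → r_3 = 0.6833
beam 4: φ=270°, α=255°
  cosα=-0.2588 sinα=-0.9659 | (6,7) | tMaxX 2.5500 tMaxY 0.7661 | tΔX 3.8637 tΔY 1.0353
    t=0.7661 [y] (6,6) — stop
  → r_4 = 0.7661

ranges = [0.3520, 1.3044, 0.6833, 0.7661]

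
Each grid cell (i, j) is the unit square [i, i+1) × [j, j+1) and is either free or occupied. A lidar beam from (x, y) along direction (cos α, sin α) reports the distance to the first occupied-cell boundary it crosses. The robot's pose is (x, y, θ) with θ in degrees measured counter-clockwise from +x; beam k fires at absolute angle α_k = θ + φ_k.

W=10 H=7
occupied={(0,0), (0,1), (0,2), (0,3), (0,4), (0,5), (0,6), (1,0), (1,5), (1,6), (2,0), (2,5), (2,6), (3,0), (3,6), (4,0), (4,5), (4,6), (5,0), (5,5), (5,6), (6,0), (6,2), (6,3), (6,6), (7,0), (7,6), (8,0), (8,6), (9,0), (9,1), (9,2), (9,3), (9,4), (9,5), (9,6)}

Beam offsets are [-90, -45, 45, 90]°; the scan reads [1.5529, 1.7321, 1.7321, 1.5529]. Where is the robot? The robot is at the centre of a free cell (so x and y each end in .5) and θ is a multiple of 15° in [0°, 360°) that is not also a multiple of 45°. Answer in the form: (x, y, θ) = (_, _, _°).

The pose lattice has 34·16 = 544 candidates. Test each by forward raycasting.
  (8.5, 3.5, 120°): beam 1 = 0.5774 ≠ 1.5529 ✗
  (3.5, 2.5, 345°): beam 3 = 2.8868 ≠ 1.7321 ✗
  (4.5, 1.5, 15°): beam 1 = 0.5176 ≠ 1.5529 ✗
  (7.5, 2.5, 240°): beam 1 = 0.5774 ≠ 1.5529 ✗
  (5.5, 4.5, 195°): beam 1 = 0.5176 ≠ 1.5529 ✗
  …
  (7.5, 5.5, 285°): r_1=1.5529, r_2=1.7321, r_3=1.7321, r_4=1.5529 — all match ✓
Only this pose fits every beam.

(x, y, θ) = (7.5, 5.5, 285°)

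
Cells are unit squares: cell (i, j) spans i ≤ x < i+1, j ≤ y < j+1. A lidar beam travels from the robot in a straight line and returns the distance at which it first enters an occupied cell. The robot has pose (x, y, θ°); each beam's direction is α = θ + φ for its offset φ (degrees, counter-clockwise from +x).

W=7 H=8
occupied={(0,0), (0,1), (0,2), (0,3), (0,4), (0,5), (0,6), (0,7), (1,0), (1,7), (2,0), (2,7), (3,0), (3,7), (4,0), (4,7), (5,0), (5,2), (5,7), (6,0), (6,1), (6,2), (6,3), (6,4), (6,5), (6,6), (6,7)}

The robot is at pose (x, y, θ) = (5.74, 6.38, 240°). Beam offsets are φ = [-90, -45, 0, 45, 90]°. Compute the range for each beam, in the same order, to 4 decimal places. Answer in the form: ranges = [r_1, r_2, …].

beam 1: φ=-90°, α=150°
  direction (-0.8660, 0.5000); cell (5,6); t to first gridline: x 0.8545, y 1.2400 (then +1.1547 / +2.0000)
    (4,6) via x @ 0.8545
    (4,7) via y @ 1.2400  # hit
  → r_1 = 1.2400
beam 2: φ=-45°, α=195°
  direction (-0.9659, -0.2588); cell (5,6); t to first gridline: x 0.7661, y 1.4682 (then +1.0353 / +3.8637)
    (4,6) via x @ 0.7661
    (4,5) via y @ 1.4682
    (3,5) via x @ 1.8014
    (2,5) via x @ 2.8367
    (1,5) via x @ 3.8719
    (0,5) via x @ 4.9072  # hit
  → r_2 = 4.9072
beam 3: φ=0°, α=240°
  direction (-0.5000, -0.8660); cell (5,6); t to first gridline: x 1.4800, y 0.4388 (then +2.0000 / +1.1547)
    (5,5) via y @ 0.4388
    (4,5) via x @ 1.4800
    (4,4) via y @ 1.5935
    (4,3) via y @ 2.7482
    (3,3) via x @ 3.4800
    (3,2) via y @ 3.9029
    (3,1) via y @ 5.0576
    (2,1) via x @ 5.4800
    (2,0) via y @ 6.2123  # hit
  → r_3 = 6.2123
beam 4: φ=45°, α=285°
  direction (0.2588, -0.9659); cell (5,6); t to first gridline: x 1.0046, y 0.3934 (then +3.8637 / +1.0353)
    (5,5) via y @ 0.3934
    (6,5) via x @ 1.0046  # hit
  → r_4 = 1.0046
beam 5: φ=90°, α=330°
  direction (0.8660, -0.5000); cell (5,6); t to first gridline: x 0.3002, y 0.7600 (then +1.1547 / +2.0000)
    (6,6) via x @ 0.3002  # hit
  → r_5 = 0.3002

ranges = [1.2400, 4.9072, 6.2123, 1.0046, 0.3002]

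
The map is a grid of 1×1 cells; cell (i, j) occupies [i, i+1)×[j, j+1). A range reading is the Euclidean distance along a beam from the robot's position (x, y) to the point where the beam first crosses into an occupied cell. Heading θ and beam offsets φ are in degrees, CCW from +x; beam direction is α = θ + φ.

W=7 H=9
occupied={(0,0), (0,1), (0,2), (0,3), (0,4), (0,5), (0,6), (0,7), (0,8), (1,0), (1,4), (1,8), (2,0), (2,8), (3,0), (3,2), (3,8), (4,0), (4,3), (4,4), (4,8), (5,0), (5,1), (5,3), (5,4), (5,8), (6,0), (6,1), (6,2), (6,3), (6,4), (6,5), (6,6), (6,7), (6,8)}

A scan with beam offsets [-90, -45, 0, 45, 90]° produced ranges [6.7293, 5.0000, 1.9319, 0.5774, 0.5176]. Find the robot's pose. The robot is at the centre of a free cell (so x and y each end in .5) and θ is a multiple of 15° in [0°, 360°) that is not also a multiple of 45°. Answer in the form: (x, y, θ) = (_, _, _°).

The pose lattice has 28·16 = 448 candidates. Test each by forward raycasting.
  (3.5, 6.5, 165°): beam 1 = 1.5529 ≠ 6.7293 ✗
  (5.5, 2.5, 15°): beam 1 = 0.5176 ≠ 6.7293 ✗
  (4.5, 2.5, 75°): beam 1 = 1.5529 ≠ 6.7293 ✗
  …
  (1.5, 7.5, 15°): r_1=6.7293, r_2=5.0000, r_3=1.9319, r_4=0.5774, r_5=0.5176 — all match ✓
Only this pose fits every beam.

(x, y, θ) = (1.5, 7.5, 15°)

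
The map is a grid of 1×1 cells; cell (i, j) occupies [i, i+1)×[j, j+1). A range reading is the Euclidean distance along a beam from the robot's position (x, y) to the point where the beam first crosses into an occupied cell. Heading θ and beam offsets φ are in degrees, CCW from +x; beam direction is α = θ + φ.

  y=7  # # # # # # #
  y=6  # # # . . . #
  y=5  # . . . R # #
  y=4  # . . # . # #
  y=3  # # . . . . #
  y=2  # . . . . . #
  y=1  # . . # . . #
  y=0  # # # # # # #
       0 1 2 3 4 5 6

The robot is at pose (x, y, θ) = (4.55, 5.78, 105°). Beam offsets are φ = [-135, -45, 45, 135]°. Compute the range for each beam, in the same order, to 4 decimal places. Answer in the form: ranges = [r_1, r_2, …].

ranges = [0.5196, 1.4087, 1.7898, 1.1000]

beam 1: φ=-135°, α=330°
  d=(0.8660,-0.5000)  start (4,5)  tX=0.5196 tY=1.5600  stride 1/|dx|=1.1547 1/|dy|=2.0000
    cross x-line → (5,5), t=0.5196 (wall)
  → r_1 = 0.5196
beam 2: φ=-45°, α=60°
  d=(0.5000,0.8660)  start (4,5)  tX=0.9000 tY=0.2540  stride 1/|dx|=2.0000 1/|dy|=1.1547
    cross y-line → (4,6), t=0.2540
    cross x-line → (5,6), t=0.9000
    cross y-line → (5,7), t=1.4087 (wall)
  → r_2 = 1.4087
beam 3: φ=45°, α=150°
  d=(-0.8660,0.5000)  start (4,5)  tX=0.6351 tY=0.4400  stride 1/|dx|=1.1547 1/|dy|=2.0000
    cross y-line → (4,6), t=0.4400
    cross x-line → (3,6), t=0.6351
    cross x-line → (2,6), t=1.7898 (wall)
  → r_3 = 1.7898
beam 4: φ=135°, α=240°
  d=(-0.5000,-0.8660)  start (4,5)  tX=1.1000 tY=0.9007  stride 1/|dx|=2.0000 1/|dy|=1.1547
    cross y-line → (4,4), t=0.9007
    cross x-line → (3,4), t=1.1000 (wall)
  → r_4 = 1.1000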